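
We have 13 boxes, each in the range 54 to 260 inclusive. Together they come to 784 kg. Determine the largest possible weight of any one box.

136

To make one box as large as possible, make the other 12 as small as possible.
The other 12 contribute at least 12 × 54 = 648, leaving at most 784 − 648 = 136.
Since 136 ≤ 260, this is achievable: one at 136 and 12 at 54.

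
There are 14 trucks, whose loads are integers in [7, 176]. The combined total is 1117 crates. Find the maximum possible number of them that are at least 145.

7

Suppose k of them are at least 145. Those contribute at least 145 each and the other 14 − k at least 7 each.
So the total is at least 145k + 7(14 − k) = 98 + 138k. This must be ≤ 1117, giving k ≤ 7.
k = 7 is achieved by 7 values at 145 and 7 at 7, total 1064; add 53 to one value (staying below 145) to reach 1117.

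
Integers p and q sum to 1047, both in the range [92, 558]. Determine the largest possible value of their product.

With p + q fixed, pq peaks when the two are closest together.
Taking p = 523 and q = 524 (both in [92, 558]) gives pq = 274052.

274052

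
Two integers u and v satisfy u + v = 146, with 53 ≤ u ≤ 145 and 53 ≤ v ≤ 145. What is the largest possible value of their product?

uv = u(146 − u) is maximized when u is as near 146/2 as the bounds allow.
Taking u = 73 and v = 73 (both in [53, 145]) gives uv = 5329.

5329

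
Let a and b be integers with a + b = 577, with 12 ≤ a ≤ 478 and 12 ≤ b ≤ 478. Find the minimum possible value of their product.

Since a + b is fixed, pushing one of them to its bound minimizes the product.
At the endpoint a = 99, b = 577 − 99 = 478, so ab = 99 × 478 = 47322.

47322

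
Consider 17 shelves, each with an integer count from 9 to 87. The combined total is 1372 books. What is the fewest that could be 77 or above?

If only k of them are at least 77, the other 17 − k are at most 76, so the total is at most k·87 + (17 − k)·76.
This must reach 1372, so k·87 + (17 − k)·76 ≥ 1372, giving k ≥ 8.
Exactly 8 works: 8 values at 87 and 9 at 76 total 1380; lower one of the high values by 8 (still ≥ 77) to hit 1372.

8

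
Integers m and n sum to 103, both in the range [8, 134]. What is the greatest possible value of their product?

2652

mn = m(103 − m) is maximized when m is as near 103/2 as the bounds allow.
Taking m = 51 and n = 52 (both in [8, 134]) gives mn = 2652.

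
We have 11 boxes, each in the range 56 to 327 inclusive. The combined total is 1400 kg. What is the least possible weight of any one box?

56

Minimizing one value means maximizing the remaining 10.
The other 10 can take up 10 × 327 = 3270 ≥ 1400 − 56, so one box can sit at its floor of 56.
Achievable: one at 56 and the other 10 totalling 1344, which fits since 10 × 56 ≤ 1344 ≤ 10 × 327.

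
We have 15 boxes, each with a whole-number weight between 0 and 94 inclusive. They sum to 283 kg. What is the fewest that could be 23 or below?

Each value above 23 is at least 24, contributing at least 24 − 0 = 24 above the floor 0.
The sum exceeds the floor total 0 by 283, so at most ⌊283/24⌋ = 11 exceed 23, and at least 4 are ≤ 23.
Exactly 4 works: 4 values at 0 and 11 at 24 total 264; raise one of the low values by 19 (still ≤ 23) to hit 283.

4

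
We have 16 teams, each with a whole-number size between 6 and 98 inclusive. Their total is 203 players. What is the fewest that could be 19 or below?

9

Each value above 19 is at least 20, contributing at least 20 − 6 = 14 above the floor 6.
The sum exceeds the floor total 96 by 107, so at most ⌊107/14⌋ = 7 exceed 19, and at least 9 are ≤ 19.
Exactly 9 works: 9 values at 6 and 7 at 20 total 194; raise one of the low values by 9 (still ≤ 19) to hit 203.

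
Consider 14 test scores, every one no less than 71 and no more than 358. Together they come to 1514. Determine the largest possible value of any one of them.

358

To make one score as large as possible, make the other 13 as small as possible.
The other 13 contribute at least 13 × 71 = 923, leaving at most 1514 − 923 = 591.
But each score is capped at 358, so the maximum is 358.
Achievable: one at 358 and the other 13 totalling 1156, which fits since 13 × 71 ≤ 1156 ≤ 13 × 358.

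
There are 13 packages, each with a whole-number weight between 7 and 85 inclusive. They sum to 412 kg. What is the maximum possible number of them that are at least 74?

4

With k values at 74 or above and the rest at least 7, the sum is at least 91 + 67k.
Since the sum is 412, we need 67k ≤ 321, i.e. k ≤ 4.
k = 4 is achieved by 4 values at 74 and 9 at 7, total 359; add 53 to one value (staying below 74) to reach 412.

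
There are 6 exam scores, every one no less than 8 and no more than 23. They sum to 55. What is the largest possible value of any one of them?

15

Maximizing one value means minimizing the remaining 5.
The other 5 contribute at least 5 × 8 = 40, leaving at most 55 − 40 = 15.
Since 15 ≤ 23, this is achievable: one at 15 and 5 at 8.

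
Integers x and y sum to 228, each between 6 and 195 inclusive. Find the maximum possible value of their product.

For a fixed sum, the product xy is largest when x and y are as close as possible.
Taking x = 114 and y = 114 (both in [6, 195]) gives xy = 12996.

12996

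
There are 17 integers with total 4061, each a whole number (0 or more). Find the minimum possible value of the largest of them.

239

If every one of the 17 were at most 238, the total would be at most 17 × 238 = 4046 < 4061.
Equality holds with 15 values of 239 and 2 values of 238.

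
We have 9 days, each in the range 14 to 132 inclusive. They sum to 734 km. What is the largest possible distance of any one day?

Maximizing one value means minimizing the remaining 8.
The other 8 contribute at least 8 × 14 = 112, leaving at most 734 − 112 = 622.
But each day is capped at 132, so the maximum is 132.
Achievable: one at 132 and the other 8 totalling 602, which fits since 8 × 14 ≤ 602 ≤ 8 × 132.

132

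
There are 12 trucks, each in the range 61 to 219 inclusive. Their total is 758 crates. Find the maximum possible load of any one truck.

87

To make one truck as large as possible, make the other 11 as small as possible.
The other 11 contribute at least 11 × 61 = 671, leaving at most 758 − 671 = 87.
Since 87 ≤ 219, this is achievable: one at 87 and 11 at 61.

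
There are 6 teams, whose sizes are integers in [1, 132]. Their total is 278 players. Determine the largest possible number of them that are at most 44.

Each value at 44 or below falls at least 132 − 44 = 88 short of the ceiling 132.
The ceiling total is 6 × 132 = 792, and we need 278, so at most ⌊(792 − 278)/88⌋ = 5 can be that low.
k = 5 is achieved by 5 values at 44 and 1 at 132, total 352; lower one of the 132's by 74 (still > 44) to reach 278.

5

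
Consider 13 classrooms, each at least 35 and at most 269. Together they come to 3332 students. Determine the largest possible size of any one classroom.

Maximizing one value means minimizing the remaining 12.
The other 12 contribute at least 12 × 35 = 420, leaving at most 3332 − 420 = 2912.
But each classroom is capped at 269, so the maximum is 269.
Achievable: one at 269 and the other 12 totalling 3063, which fits since 12 × 35 ≤ 3063 ≤ 12 × 269.

269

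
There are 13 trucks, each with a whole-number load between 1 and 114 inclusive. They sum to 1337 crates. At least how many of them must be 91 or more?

If only k of them are at least 91, the other 13 − k are at most 90, so the total is at most k·114 + (13 − k)·90.
This must reach 1337, so k·114 + (13 − k)·90 ≥ 1337, giving k ≥ 7.
Exactly 7 works: 7 values at 114 and 6 at 90 total 1338; lower one of the high values by 1 (still ≥ 91) to hit 1337.

7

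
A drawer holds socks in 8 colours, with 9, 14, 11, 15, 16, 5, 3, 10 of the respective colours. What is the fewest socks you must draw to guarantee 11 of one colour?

In the worst case you take as many as possible of each colour without reaching 11: 9 + 10 + 10 + 10 + 10 + 5 + 3 + 10 = 67.
The next one must give 11 of some colour, so 67 + 1 = 68.

68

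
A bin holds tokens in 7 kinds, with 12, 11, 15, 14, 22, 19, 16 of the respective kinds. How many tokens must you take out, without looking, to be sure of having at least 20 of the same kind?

107

In the worst case you take as many as possible of each kind without reaching 20: 12 + 11 + 15 + 14 + 19 + 19 + 16 = 106.
The next one must give 20 of some kind, so 106 + 1 = 107.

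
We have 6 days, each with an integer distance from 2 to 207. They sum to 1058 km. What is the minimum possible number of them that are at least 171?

Each value short of 171 is at most 170, costing at least 207 − 170 = 37 against the maximum total of 1242.
We can afford to lose at most 1242 − 1058 = 184, so at most ⌊184/37⌋ = 4 fall short, and at least 2 are ≥ 171.
Exactly 2 works: 2 values at 207 and 4 at 170 total 1094; lower one of the high values by 36 (still ≥ 171) to hit 1058.

2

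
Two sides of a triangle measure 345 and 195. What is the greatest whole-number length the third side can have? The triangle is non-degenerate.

539

The third side must be less than 345 + 195 = 540.
The largest integer below 540 is 539.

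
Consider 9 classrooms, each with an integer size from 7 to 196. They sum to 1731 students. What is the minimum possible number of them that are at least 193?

Suppose at most 9 − j of them reach 193; then j values are ≤ 192 and the rest ≤ 196.
The total is then ≤ 192·j + 196·(9 − j) = 1764 − 4j. For this to be ≥ 1731 we need j ≤ 8, so at least 9 − 8 = 1 must reach 193.
Exactly 1 works: 1 value at 196 and 8 at 192 total 1732; lower one of the high values by 1 (still ≥ 193) to hit 1731.

1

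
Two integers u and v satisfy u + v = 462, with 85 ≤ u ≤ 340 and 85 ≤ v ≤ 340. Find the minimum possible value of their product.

41480

uv = u(462 − u) is concave in u, so over [122, 340] it is minimized at an endpoint.
At the endpoint u = 122, v = 462 − 122 = 340, so uv = 122 × 340 = 41480.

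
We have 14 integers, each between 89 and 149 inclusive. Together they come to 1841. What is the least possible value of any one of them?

89

Minimizing one value means maximizing the remaining 13.
The other 13 can take up 13 × 149 = 1937 ≥ 1841 − 89, so one integer can sit at its floor of 89.
Achievable: one at 89 and the other 13 totalling 1752, which fits since 13 × 89 ≤ 1752 ≤ 13 × 149.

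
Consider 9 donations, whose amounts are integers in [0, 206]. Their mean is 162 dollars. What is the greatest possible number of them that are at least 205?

The total is 9 × 162 = 1458.
Suppose k of them are at least 205. Those contribute at least 205 each and the other 9 − k at least 0 each.
So the total is at least 205k + 0(9 − k) = 0 + 205k. This must be ≤ 1458, giving k ≤ 7.
k = 7 is achieved by 7 values at 205 and 2 at 0, total 1435; add 23 to one value (staying below 205) to reach 1458.

7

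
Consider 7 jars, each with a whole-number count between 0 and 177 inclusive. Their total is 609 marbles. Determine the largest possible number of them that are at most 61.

5

Suppose k of them are at most 61. Those contribute at most 61 each and the rest at most 177 each.
So the total is at most 61k + 177(7 − k) = 1239 − 116k. This must still be ≥ 609, so k ≤ 5.
k = 5 is achieved by 5 values at 61 and 2 at 177, total 659; lower one of the 177's by 50 (still > 61) to reach 609.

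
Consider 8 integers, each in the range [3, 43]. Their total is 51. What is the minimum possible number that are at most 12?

6

If only k of them are at most 12, the other 8 − k are at least 13, so the total is at least (8 − k)·13 + k·3.
This is ≤ 51, so (8 − k)·13 + 3k ≤ 51, which gives k ≥ 6.
Exactly 6 works: 6 values at 3 and 2 at 13 total 44; raise one of the low values by 7 (still ≤ 12) to hit 51.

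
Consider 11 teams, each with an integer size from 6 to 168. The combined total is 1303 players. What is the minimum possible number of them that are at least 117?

1

If only k of them are at least 117, the other 11 − k are at most 116, so the total is at most k·168 + (11 − k)·116.
This must reach 1303, so k·168 + (11 − k)·116 ≥ 1303, giving k ≥ 1.
Exactly 1 works: 1 value at 168 and 10 at 116 total 1328; lower one of the high values by 25 (still ≥ 117) to hit 1303.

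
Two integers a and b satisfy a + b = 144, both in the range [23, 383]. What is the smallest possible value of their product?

2783

Since a + b is fixed, pushing one of them to its bound minimizes the product.
The extreme feasible split is a = 23, b = 121, giving ab = 2783.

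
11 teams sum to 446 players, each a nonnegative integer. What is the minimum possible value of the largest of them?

41

Some value must be at least ⌈446/11⌉ = 41, since 11 × 40 = 440 < 446.
Taking 5 copies of 40 and 6 copies of 41 gives exactly 446, so 41 is attained.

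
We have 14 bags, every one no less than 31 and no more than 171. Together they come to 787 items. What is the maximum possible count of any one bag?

Maximizing one value means minimizing the remaining 13.
The other 13 contribute at least 13 × 31 = 403, leaving at most 787 − 403 = 384.
But each bag is capped at 171, so the maximum is 171.
Achievable: one at 171 and the other 13 totalling 616, which fits since 13 × 31 ≤ 616 ≤ 13 × 171.

171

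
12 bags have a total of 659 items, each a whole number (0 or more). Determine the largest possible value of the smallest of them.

The average is 659/12 < 55, so some value is ≤ 54.
Achievable: 1 of them at 54 and 11 at 55 total 659.

54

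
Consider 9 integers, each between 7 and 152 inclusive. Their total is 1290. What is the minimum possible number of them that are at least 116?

7

If only k of them are at least 116, the other 9 − k are at most 115, so the total is at most k·152 + (9 − k)·115.
This must reach 1290, so k·152 + (9 − k)·115 ≥ 1290, giving k ≥ 7.
Exactly 7 works: 7 values at 152 and 2 at 115 total 1294; lower one of the high values by 4 (still ≥ 116) to hit 1290.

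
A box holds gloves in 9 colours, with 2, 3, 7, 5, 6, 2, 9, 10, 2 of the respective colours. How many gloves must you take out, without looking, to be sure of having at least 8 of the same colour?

In the worst case you take as many as possible of each colour without reaching 8: 2 + 3 + 7 + 5 + 6 + 2 + 7 + 7 + 2 = 41.
The next one must give 8 of some colour, so 41 + 1 = 42.

42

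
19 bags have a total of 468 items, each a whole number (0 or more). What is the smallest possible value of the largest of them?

If every one of the 19 were at most 24, the total would be at most 19 × 24 = 456 < 468.
Taking 7 copies of 24 and 12 copies of 25 gives exactly 468, so 25 is attained.

25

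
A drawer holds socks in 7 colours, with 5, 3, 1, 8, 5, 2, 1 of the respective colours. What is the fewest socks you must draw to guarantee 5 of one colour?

20

In the worst case you take as many as possible of each colour without reaching 5: 4 + 3 + 1 + 4 + 4 + 2 + 1 = 19.
The next one must give 5 of some colour, so 19 + 1 = 20.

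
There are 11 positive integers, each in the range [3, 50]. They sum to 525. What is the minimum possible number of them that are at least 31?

10

If only k of them are at least 31, the other 11 − k are at most 30, so the total is at most k·50 + (11 − k)·30.
This must reach 525, so k·50 + (11 − k)·30 ≥ 525, giving k ≥ 10.
Exactly 10 works: 10 values at 50 and 1 at 30 total 530; lower one of the high values by 5 (still ≥ 31) to hit 525.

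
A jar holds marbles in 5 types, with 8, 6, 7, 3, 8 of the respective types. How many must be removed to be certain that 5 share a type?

20

In the worst case you take as many as possible of each type without reaching 5: 4 + 4 + 4 + 3 + 4 = 19.
The next one must give 5 of some type, so 19 + 1 = 20.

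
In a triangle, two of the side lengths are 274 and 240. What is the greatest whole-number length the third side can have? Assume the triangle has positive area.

The third side must be less than 274 + 240 = 514.
The largest integer below 514 is 513.

513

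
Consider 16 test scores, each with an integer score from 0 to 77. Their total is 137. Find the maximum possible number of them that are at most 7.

15

Suppose k of them are at most 7. Those contribute at most 7 each and the rest at most 77 each.
So the total is at most 7k + 77(16 − k) = 1232 − 70k. This must still be ≥ 137, so k ≤ 15.
k = 15 is achieved by 15 values at 7 and 1 at 77, total 182; lower one of the 77's by 45 (still > 7) to reach 137.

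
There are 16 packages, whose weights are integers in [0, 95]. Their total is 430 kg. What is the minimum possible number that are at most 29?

Let j be the number exceeding 29. Then the total is ≥ 30·j + 0·(16 − j) = 0 + 30j.
So 30j ≤ 430 and j ≤ 14; hence at least 16 − 14 = 2 are ≤ 29.
Exactly 2 works: 2 values at 0 and 14 at 30 total 420; raise one of the low values by 10 (still ≤ 29) to hit 430.

2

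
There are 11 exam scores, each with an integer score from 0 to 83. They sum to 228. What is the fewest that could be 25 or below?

3

If only k of them are at most 25, the other 11 − k are at least 26, so the total is at least (11 − k)·26 + k·0.
This is ≤ 228, so (11 − k)·26 + 0k ≤ 228, which gives k ≥ 3.
Exactly 3 works: 3 values at 0 and 8 at 26 total 208; raise one of the low values by 20 (still ≤ 25) to hit 228.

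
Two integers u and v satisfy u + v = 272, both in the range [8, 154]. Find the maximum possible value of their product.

18496

For a fixed sum, the product uv is largest when u and v are as close as possible.
Taking u = 136 and v = 136 (both in [8, 154]) gives uv = 18496.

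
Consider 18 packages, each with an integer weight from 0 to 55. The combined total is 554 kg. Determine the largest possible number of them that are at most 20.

Each value at 20 or below falls at least 55 − 20 = 35 short of the ceiling 55.
The ceiling total is 18 × 55 = 990, and we need 554, so at most ⌊(990 − 554)/35⌋ = 12 can be that low.
k = 12 is achieved by 12 values at 20 and 6 at 55, total 570; lower one of the 55's by 16 (still > 20) to reach 554.

12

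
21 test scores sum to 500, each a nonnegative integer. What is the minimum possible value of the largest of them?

The 21 values sum to 500, so their maximum is at least ⌈500/21⌉ = 24.
Taking 4 copies of 23 and 17 copies of 24 gives exactly 500, so 24 is attained.

24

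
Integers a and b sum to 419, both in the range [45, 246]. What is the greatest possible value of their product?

ab = a(419 − a) is maximized when a is as near 419/2 as the bounds allow.
Taking a = 209 and b = 210 (both in [45, 246]) gives ab = 43890.

43890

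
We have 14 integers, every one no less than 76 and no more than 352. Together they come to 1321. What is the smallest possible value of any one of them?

76

To make one integer as small as possible, make the other 13 as large as possible.
The other 13 can take up 13 × 352 = 4576 ≥ 1321 − 76, so one integer can sit at its floor of 76.
Achievable: one at 76 and the other 13 totalling 1245, which fits since 13 × 76 ≤ 1245 ≤ 13 × 352.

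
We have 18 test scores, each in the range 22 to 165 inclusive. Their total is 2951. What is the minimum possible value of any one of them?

Minimizing one value means maximizing the remaining 17.
The other 17 contribute at most 17 × 165 = 2805, leaving at least 2951 − 2805 = 146.
Since 146 ≥ 22, this is achievable: one at 146 and 17 at 165.

146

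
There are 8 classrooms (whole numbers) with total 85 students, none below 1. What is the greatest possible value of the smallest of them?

If every one of the 8 were at least 11, the total would be at least 8 × 11 = 88 > 85.
Taking 3 copies of 10 and 5 copies of 11 gives exactly 85, so 10 is attained.

10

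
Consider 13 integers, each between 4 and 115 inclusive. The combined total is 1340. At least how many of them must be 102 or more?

2

Each value short of 102 is at most 101, costing at least 115 − 101 = 14 against the maximum total of 1495.
We can afford to lose at most 1495 − 1340 = 155, so at most ⌊155/14⌋ = 11 fall short, and at least 2 are ≥ 102.
Exactly 2 works: 2 values at 115 and 11 at 101 total 1341; lower one of the high values by 1 (still ≥ 102) to hit 1340.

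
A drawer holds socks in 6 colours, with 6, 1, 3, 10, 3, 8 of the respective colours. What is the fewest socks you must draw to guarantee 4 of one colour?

In the worst case you take as many as possible of each colour without reaching 4: 3 + 1 + 3 + 3 + 3 + 3 = 16.
The next one must give 4 of some colour, so 16 + 1 = 17.

17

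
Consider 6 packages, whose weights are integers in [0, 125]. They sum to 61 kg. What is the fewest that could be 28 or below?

Let j be the number exceeding 28. Then the total is ≥ 29·j + 0·(6 − j) = 0 + 29j.
So 29j ≤ 61 and j ≤ 2; hence at least 6 − 2 = 4 are ≤ 28.
Exactly 4 works: 4 values at 0 and 2 at 29 total 58; raise one of the low values by 3 (still ≤ 28) to hit 61.

4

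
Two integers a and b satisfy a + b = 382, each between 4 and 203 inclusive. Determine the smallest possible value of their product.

ab = a(382 − a) is concave in a, so over [179, 203] it is minimized at an endpoint.
The extreme feasible split is a = 179, b = 203, giving ab = 36337.

36337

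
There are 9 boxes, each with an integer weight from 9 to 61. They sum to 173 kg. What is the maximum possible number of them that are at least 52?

If k of the values are ≥ 52, the total is ≥ 52k + 9(9 − k).
Setting 52k + 9(9 − k) ≤ 173 gives 43k ≤ 92, so k ≤ 2.
k = 2 is achieved by 2 values at 52 and 7 at 9, total 167; add 6 to one value (staying below 52) to reach 173.

2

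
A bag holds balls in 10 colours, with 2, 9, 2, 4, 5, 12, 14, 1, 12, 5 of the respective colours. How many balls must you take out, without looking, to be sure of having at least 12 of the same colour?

62

In the worst case you take as many as possible of each colour without reaching 12: 2 + 9 + 2 + 4 + 5 + 11 + 11 + 1 + 11 + 5 = 61.
The next one must give 12 of some colour, so 61 + 1 = 62.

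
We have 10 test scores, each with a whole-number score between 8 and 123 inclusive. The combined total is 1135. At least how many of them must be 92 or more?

8

If only k of them are at least 92, the other 10 − k are at most 91, so the total is at most k·123 + (10 − k)·91.
This must reach 1135, so k·123 + (10 − k)·91 ≥ 1135, giving k ≥ 8.
Exactly 8 works: 8 values at 123 and 2 at 91 total 1166; lower one of the high values by 31 (still ≥ 92) to hit 1135.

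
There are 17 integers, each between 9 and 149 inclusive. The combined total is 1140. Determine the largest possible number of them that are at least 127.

Suppose k of them are at least 127. Those contribute at least 127 each and the other 17 − k at least 9 each.
So the total is at least 127k + 9(17 − k) = 153 + 118k. This must be ≤ 1140, giving k ≤ 8.
k = 8 is achieved by 8 values at 127 and 9 at 9, total 1097; add 43 to one value (staying below 127) to reach 1140.

8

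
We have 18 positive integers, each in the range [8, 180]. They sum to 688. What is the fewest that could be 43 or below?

If only k of them are at most 43, the other 18 − k are at least 44, so the total is at least (18 − k)·44 + k·8.
This is ≤ 688, so (18 − k)·44 + 8k ≤ 688, which gives k ≥ 3.
Exactly 3 works: 3 values at 8 and 15 at 44 total 684; raise one of the low values by 4 (still ≤ 43) to hit 688.

3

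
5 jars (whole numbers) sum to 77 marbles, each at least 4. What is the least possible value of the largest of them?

Some value must be at least ⌈77/5⌉ = 16, since 5 × 15 = 75 < 77.
Achievable: 2 of them at 16 and 3 at 15 total 77.

16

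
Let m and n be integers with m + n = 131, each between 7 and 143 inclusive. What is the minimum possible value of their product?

For a fixed sum, mn is smallest when m and n are as far apart as possible.
The extreme feasible split is m = 7, n = 124, giving mn = 868.

868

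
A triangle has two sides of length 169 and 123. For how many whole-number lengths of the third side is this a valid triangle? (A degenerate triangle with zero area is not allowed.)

The triangle inequality gives |169 − 123| < c < 169 + 123, i.e. 46 < c < 292.
So c can be any integer from 47 to 291: 245 values.

245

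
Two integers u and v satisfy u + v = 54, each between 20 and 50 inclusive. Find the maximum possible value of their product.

With u + v fixed, uv peaks when the two are closest together.
Taking u = 27 and v = 27 (both in [20, 50]) gives uv = 729.

729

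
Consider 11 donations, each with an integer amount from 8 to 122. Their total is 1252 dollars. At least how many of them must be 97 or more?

8

Suppose at most 11 − j of them reach 97; then j values are ≤ 96 and the rest ≤ 122.
The total is then ≤ 96·j + 122·(11 − j) = 1342 − 26j. For this to be ≥ 1252 we need j ≤ 3, so at least 11 − 3 = 8 must reach 97.
Exactly 8 works: 8 values at 122 and 3 at 96 total 1264; lower one of the high values by 12 (still ≥ 97) to hit 1252.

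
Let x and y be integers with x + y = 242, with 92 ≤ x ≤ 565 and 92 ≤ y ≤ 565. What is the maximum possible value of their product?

With x + y fixed, xy peaks when the two are closest together.
Taking x = 121 and y = 121 (both in [92, 565]) gives xy = 14641.

14641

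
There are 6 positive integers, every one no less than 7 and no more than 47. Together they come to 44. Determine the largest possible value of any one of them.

Maximizing one value means minimizing the remaining 5.
The other 5 contribute at least 5 × 7 = 35, leaving at most 44 − 35 = 9.
Since 9 ≤ 47, this is achievable: one at 9 and 5 at 7.

9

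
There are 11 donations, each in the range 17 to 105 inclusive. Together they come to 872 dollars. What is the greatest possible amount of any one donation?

105

To make one donation as large as possible, make the other 10 as small as possible.
The other 10 contribute at least 10 × 17 = 170, leaving at most 872 − 170 = 702.
But each donation is capped at 105, so the maximum is 105.
Achievable: one at 105 and the other 10 totalling 767, which fits since 10 × 17 ≤ 767 ≤ 10 × 105.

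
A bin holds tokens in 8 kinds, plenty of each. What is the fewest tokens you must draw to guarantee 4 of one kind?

In the worst case you draw 3 of each of the 8 kinds: 8 × 3 = 24.
One more forces 4 of some kind, so 24 + 1 = 25.

25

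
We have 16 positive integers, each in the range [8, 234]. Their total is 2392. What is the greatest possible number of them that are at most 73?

Each value at 73 or below falls at least 234 − 73 = 161 short of the ceiling 234.
The ceiling total is 16 × 234 = 3744, and we need 2392, so at most ⌊(3744 − 2392)/161⌋ = 8 can be that low.
k = 8 is achieved by 8 values at 73 and 8 at 234, total 2456; lower one of the 234's by 64 (still > 73) to reach 2392.

8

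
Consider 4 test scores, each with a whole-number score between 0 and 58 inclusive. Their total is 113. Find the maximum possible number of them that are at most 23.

Each value at 23 or below falls at least 58 − 23 = 35 short of the ceiling 58.
The ceiling total is 4 × 58 = 232, and we need 113, so at most ⌊(232 − 113)/35⌋ = 3 can be that low.
k = 3 is achieved by 3 values at 23 and 1 at 58, total 127; lower one of the 58's by 14 (still > 23) to reach 113.

3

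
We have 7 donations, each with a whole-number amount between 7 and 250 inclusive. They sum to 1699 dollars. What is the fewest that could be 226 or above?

5

Suppose at most 7 − j of them reach 226; then j values are ≤ 225 and the rest ≤ 250.
The total is then ≤ 225·j + 250·(7 − j) = 1750 − 25j. For this to be ≥ 1699 we need j ≤ 2, so at least 7 − 2 = 5 must reach 226.
Exactly 5 works: 5 values at 250 and 2 at 225 total 1700; lower one of the high values by 1 (still ≥ 226) to hit 1699.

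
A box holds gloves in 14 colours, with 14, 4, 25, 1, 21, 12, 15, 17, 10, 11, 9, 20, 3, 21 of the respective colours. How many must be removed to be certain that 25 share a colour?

In the worst case you take as many as possible of each colour without reaching 25: 14 + 4 + 24 + 1 + 21 + 12 + 15 + 17 + 10 + 11 + 9 + 20 + 3 + 21 = 182.
The next one must give 25 of some colour, so 182 + 1 = 183.

183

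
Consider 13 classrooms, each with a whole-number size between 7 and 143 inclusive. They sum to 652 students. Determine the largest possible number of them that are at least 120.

4

If k of the values are ≥ 120, the total is ≥ 120k + 7(13 − k).
Setting 120k + 7(13 − k) ≤ 652 gives 113k ≤ 561, so k ≤ 4.
k = 4 is achieved by 4 values at 120 and 9 at 7, total 543; add 109 to one value (staying below 120) to reach 652.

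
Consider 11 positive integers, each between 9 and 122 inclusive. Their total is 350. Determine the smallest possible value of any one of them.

9

To make one integer as small as possible, make the other 10 as large as possible.
The other 10 can take up 10 × 122 = 1220 ≥ 350 − 9, so one integer can sit at its floor of 9.
Achievable: one at 9 and the other 10 totalling 341, which fits since 10 × 9 ≤ 341 ≤ 10 × 122.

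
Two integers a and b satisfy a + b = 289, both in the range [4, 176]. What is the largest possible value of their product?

20880

With a + b fixed, ab peaks when the two are closest together.
Taking a = 144 and b = 145 (both in [4, 176]) gives ab = 20880.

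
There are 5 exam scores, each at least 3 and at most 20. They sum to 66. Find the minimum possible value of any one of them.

To make one score as small as possible, make the other 4 as large as possible.
The other 4 can take up 4 × 20 = 80 ≥ 66 − 3, so one score can sit at its floor of 3.
Achievable: one at 3 and the other 4 totalling 63, which fits since 4 × 3 ≤ 63 ≤ 4 × 20.

3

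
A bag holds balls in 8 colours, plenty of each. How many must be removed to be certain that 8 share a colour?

57

In the worst case you draw 7 of each of the 8 colours: 8 × 7 = 56.
One more forces 8 of some colour, so 56 + 1 = 57.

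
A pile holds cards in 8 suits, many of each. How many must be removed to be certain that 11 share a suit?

81

You could draw 10 of every suit without reaching 11 of any — 80 in all.
One more forces 11 of some suit, so 80 + 1 = 81.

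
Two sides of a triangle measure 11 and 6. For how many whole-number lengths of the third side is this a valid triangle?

11

The triangle inequality gives |11 − 6| < c < 11 + 6, i.e. 5 < c < 17.
So c can be any integer from 6 to 16: 11 values.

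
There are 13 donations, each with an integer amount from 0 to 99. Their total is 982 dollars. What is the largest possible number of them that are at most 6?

3

Suppose k of them are at most 6. Those contribute at most 6 each and the rest at most 99 each.
So the total is at most 6k + 99(13 − k) = 1287 − 93k. This must still be ≥ 982, so k ≤ 3.
k = 3 is achieved by 3 values at 6 and 10 at 99, total 1008; lower one of the 99's by 26 (still > 6) to reach 982.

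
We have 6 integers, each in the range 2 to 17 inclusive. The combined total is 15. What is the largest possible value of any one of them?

5

Maximizing one value means minimizing the remaining 5.
The other 5 contribute at least 5 × 2 = 10, leaving at most 15 − 10 = 5.
Since 5 ≤ 17, this is achievable: one at 5 and 5 at 2.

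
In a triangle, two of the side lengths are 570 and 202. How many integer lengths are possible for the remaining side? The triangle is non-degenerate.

403

The triangle inequality gives |570 − 202| < c < 570 + 202, i.e. 368 < c < 772.
So c can be any integer from 369 to 771: 403 values.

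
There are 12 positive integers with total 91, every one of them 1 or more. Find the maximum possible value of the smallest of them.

If every one of the 12 were at least 8, the total would be at least 12 × 8 = 96 > 91.
Achievable: 5 of them at 7 and 7 at 8 total 91.

7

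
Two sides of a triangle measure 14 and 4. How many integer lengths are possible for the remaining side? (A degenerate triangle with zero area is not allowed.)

The triangle inequality gives |14 − 4| < c < 14 + 4, i.e. 10 < c < 18.
So c can be any integer from 11 to 17: 7 values.

7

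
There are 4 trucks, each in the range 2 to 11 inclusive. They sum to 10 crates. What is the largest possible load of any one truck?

4

To make one truck as large as possible, make the other 3 as small as possible.
The other 3 contribute at least 3 × 2 = 6, leaving at most 10 − 6 = 4.
Since 4 ≤ 11, this is achievable: one at 4 and 3 at 2.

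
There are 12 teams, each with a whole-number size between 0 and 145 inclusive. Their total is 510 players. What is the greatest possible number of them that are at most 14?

9

Each value at 14 or below falls at least 145 − 14 = 131 short of the ceiling 145.
The ceiling total is 12 × 145 = 1740, and we need 510, so at most ⌊(1740 − 510)/131⌋ = 9 can be that low.
k = 9 is achieved by 9 values at 14 and 3 at 145, total 561; lower one of the 145's by 51 (still > 14) to reach 510.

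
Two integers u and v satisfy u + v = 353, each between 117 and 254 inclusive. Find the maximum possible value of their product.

31152

For a fixed sum, the product uv is largest when u and v are as close as possible.
Taking u = 176 and v = 177 (both in [117, 254]) gives uv = 31152.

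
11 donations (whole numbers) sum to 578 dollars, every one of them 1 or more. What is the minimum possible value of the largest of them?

53

The average is 578/11 > 52, so not all 11 can be 52 or less; the largest is ≥ 53.
Achievable: 6 of them at 53 and 5 at 52 total 578.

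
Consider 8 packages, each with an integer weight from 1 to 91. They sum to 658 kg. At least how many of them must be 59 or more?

Suppose at most 8 − j of them reach 59; then j values are ≤ 58 and the rest ≤ 91.
The total is then ≤ 58·j + 91·(8 − j) = 728 − 33j. For this to be ≥ 658 we need j ≤ 2, so at least 8 − 2 = 6 must reach 59.
Exactly 6 works: 6 values at 91 and 2 at 58 total 662; lower one of the high values by 4 (still ≥ 59) to hit 658.

6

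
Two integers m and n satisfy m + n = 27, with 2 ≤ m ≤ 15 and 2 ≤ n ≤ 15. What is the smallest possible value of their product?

mn = m(27 − m) is concave in m, so over [12, 15] it is minimized at an endpoint.
At the endpoint m = 12, n = 27 − 12 = 15, so mn = 12 × 15 = 180.

180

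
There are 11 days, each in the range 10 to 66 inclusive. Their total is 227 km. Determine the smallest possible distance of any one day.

10

Minimizing one value means maximizing the remaining 10.
The other 10 can take up 10 × 66 = 660 ≥ 227 − 10, so one day can sit at its floor of 10.
Achievable: one at 10 and the other 10 totalling 217, which fits since 10 × 10 ≤ 217 ≤ 10 × 66.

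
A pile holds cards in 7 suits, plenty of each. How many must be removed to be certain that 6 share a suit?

You could draw 5 of every suit without reaching 6 of any — 35 in all.
One more forces 6 of some suit, so 35 + 1 = 36.

36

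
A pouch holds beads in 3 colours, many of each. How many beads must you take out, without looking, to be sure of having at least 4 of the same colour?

In the worst case you draw 3 of each of the 3 colours: 3 × 3 = 9.
One more forces 4 of some colour, so 9 + 1 = 10.

10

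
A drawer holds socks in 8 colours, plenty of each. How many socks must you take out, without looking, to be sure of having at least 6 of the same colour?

You could draw 5 of every colour without reaching 6 of any — 40 in all.
One more forces 6 of some colour, so 40 + 1 = 41.

41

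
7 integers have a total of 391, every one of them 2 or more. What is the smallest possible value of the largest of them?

Some value must be at least ⌈391/7⌉ = 56, since 7 × 55 = 385 < 391.
Taking 1 copy of 55 and 6 copies of 56 gives exactly 391, so 56 is attained.

56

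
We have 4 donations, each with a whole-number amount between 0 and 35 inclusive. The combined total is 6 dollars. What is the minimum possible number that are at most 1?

Let j be the number exceeding 1. Then the total is ≥ 2·j + 0·(4 − j) = 0 + 2j.
So 2j ≤ 6 and j ≤ 3; hence at least 4 − 3 = 1 are ≤ 1.
Exactly 1 works: 1 value at 0 and 3 at 2 total 6.

1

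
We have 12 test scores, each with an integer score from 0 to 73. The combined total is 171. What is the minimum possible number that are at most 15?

2

Each value above 15 is at least 16, contributing at least 16 − 0 = 16 above the floor 0.
The sum exceeds the floor total 0 by 171, so at most ⌊171/16⌋ = 10 exceed 15, and at least 2 are ≤ 15.
Exactly 2 works: 2 values at 0 and 10 at 16 total 160; raise one of the low values by 11 (still ≤ 15) to hit 171.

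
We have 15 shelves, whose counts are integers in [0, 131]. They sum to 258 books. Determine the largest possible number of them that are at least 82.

3

Suppose k of them are at least 82. Those contribute at least 82 each and the other 15 − k at least 0 each.
So the total is at least 82k + 0(15 − k) = 0 + 82k. This must be ≤ 258, giving k ≤ 3.
k = 3 is achieved by 3 values at 82 and 12 at 0, total 246; add 12 to one value (staying below 82) to reach 258.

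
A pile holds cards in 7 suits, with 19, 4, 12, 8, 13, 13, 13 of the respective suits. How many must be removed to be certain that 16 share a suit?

In the worst case you take as many as possible of each suit without reaching 16: 15 + 4 + 12 + 8 + 13 + 13 + 13 = 78.
The next one must give 16 of some suit, so 78 + 1 = 79.

79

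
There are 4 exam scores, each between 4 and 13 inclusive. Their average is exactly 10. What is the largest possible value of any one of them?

To make one score as large as possible, make the other 3 as small as possible.
The total is 4 × 10 = 40.
The other 3 contribute at least 3 × 4 = 12, leaving at most 40 − 12 = 28.
But each score is capped at 13, so the maximum is 13.
Achievable: one at 13 and the other 3 totalling 27, which fits since 3 × 4 ≤ 27 ≤ 3 × 13.

13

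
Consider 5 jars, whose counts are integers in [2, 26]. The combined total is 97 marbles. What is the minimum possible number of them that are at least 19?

If only k of them are at least 19, the other 5 − k are at most 18, so the total is at most k·26 + (5 − k)·18.
This must reach 97, so k·26 + (5 − k)·18 ≥ 97, giving k ≥ 1.
Exactly 1 works: 1 value at 26 and 4 at 18 total 98; lower one of the high values by 1 (still ≥ 19) to hit 97.

1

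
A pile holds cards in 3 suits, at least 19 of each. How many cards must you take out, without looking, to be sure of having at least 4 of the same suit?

10

You could draw 3 of every suit without reaching 4 of any — 9 in all.
One more forces 4 of some suit, so 9 + 1 = 10.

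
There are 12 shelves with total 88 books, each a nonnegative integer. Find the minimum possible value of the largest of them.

8

The average is 88/12 > 7, so not all 12 can be 7 or less; the largest is ≥ 8.
Equality holds with 4 values of 8 and 8 values of 7.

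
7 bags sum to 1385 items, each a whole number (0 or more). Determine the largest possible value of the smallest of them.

197

If every one of the 7 were at least 198, the total would be at least 7 × 198 = 1386 > 1385.
Equality holds with 1 value of 197 and 6 values of 198.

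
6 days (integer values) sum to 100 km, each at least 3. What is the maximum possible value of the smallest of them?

If every one of the 6 were at least 17, the total would be at least 6 × 17 = 102 > 100.
Taking 2 copies of 16 and 4 copies of 17 gives exactly 100, so 16 is attained.

16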